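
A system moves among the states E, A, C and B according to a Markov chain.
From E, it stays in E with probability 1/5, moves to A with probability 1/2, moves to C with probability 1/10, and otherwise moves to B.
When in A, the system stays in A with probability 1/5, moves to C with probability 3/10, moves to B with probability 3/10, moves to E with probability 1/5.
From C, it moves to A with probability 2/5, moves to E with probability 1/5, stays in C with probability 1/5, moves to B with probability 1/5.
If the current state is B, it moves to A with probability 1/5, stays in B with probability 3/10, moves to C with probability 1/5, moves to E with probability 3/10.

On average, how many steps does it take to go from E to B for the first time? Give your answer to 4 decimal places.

Let t(s) be the expected number of steps to first reach B from state s, with t(B) = 0. Conditioning on the first step:
t(E) = 1 + 0.2·t(E) + 0.5·t(A) + 0.1·t(C)
t(A) = 1 + 0.2·t(E) + 0.2·t(A) + 0.3·t(C)
t(C) = 1 + 0.2·t(E) + 0.4·t(A) + 0.2·t(C)
Solving: t(E) = 4.2199, t(A) = 3.9007, t(C) = 4.2553.
Expected steps from E to B: 4.2199.

4.2199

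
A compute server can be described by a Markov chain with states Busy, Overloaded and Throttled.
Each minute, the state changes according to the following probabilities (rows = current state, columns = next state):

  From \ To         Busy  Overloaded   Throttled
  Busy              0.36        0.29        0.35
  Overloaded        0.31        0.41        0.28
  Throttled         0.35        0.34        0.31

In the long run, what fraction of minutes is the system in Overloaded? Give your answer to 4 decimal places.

0.3473

Let the stationary distribution be π with π = πP and π_1 + π_2 + π_3 = 1.
π_1 = 0.36·π_1 + 0.31·π_2 + 0.35·π_3
π_2 = 0.29·π_1 + 0.41·π_2 + 0.34·π_3
Solving with the normalization constraint gives π = (0.3395, 0.3473, 0.3132).
So the stationary probability of Overloaded is 0.3473.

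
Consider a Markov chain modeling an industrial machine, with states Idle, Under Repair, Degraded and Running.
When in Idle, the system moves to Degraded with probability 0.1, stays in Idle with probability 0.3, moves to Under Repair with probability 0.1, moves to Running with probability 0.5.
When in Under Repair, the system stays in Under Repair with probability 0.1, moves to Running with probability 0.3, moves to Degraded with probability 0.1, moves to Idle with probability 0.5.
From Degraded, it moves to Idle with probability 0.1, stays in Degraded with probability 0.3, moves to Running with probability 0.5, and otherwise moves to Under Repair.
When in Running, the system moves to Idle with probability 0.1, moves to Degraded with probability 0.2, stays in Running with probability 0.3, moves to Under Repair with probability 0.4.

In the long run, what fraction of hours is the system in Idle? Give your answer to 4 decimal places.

0.2321

Let the stationary distribution be π with π = πP and π_1 + π_2 + π_3 + π_4 = 1.
π_1 = 0.3·π_1 + 0.5·π_2 + 0.1·π_3 + 0.1·π_4
π_2 = 0.1·π_1 + 0.1·π_2 + 0.1·π_3 + 0.4·π_4
π_3 = 0.1·π_1 + 0.1·π_2 + 0.3·π_3 + 0.2·π_4
Solving with the normalization constraint gives π = (0.2321, 0.2143, 0.1726, 0.3810).
So the stationary probability of Idle is 0.2321.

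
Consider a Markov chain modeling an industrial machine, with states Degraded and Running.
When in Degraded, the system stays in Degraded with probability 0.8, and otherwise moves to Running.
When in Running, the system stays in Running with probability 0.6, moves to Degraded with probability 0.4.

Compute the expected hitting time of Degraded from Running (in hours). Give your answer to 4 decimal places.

2.5000

Let t(s) be the expected number of hours to first reach Degraded from state s, with t(Degraded) = 0. Conditioning on the first hour:
t(Running) = 1 + 0.6·t(Running)
Solving: t(Running) = 2.5000.
Expected hours from Running to Degraded: 2.5000.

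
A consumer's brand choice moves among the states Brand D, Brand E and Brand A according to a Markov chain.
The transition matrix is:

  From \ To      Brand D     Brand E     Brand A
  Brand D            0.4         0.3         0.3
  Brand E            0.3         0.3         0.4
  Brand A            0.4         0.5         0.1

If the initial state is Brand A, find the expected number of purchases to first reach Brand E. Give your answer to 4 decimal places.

Let t(s) be the expected number of purchases to first reach Brand E from state s, with t(Brand E) = 0. Conditioning on the first purchase:
t(Brand D) = 1 + 0.4·t(Brand D) + 0.3·t(Brand A)
t(Brand A) = 1 + 0.4·t(Brand D) + 0.1·t(Brand A)
Solving: t(Brand D) = 2.8571, t(Brand A) = 2.3810.
Expected purchases from Brand A to Brand E: 2.3810.

2.3810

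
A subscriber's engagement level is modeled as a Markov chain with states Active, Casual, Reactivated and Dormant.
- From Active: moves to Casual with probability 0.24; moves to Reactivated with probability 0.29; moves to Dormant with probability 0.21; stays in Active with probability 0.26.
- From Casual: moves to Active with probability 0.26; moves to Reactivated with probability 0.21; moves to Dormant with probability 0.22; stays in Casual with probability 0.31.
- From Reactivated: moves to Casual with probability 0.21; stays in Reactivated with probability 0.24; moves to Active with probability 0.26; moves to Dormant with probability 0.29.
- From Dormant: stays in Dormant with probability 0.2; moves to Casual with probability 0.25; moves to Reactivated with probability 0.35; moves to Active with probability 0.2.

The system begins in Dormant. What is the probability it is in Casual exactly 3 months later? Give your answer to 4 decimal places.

0.2519

Propagate the distribution vector 3 months from Dormant.
After 0 months: (0.0000, 0.0000, 0.0000, 1.0000)
After 1 month: (0.2000, 0.2500, 0.3500, 0.2000)
After 2 months: (0.2480, 0.2490, 0.2645, 0.2385)
After 3 months: (0.2457, 0.2519, 0.2712, 0.2313)
P(in Casual after 3 months) = 0.2519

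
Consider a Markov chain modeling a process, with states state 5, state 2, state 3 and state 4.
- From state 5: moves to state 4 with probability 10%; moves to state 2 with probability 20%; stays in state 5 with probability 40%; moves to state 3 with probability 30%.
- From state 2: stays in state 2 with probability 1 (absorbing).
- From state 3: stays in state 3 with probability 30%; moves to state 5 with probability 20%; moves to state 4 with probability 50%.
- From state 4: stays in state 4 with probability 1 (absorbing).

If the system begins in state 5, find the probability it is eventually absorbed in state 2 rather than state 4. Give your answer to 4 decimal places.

0.3889

Let h(s) be the probability of absorption at state 2 starting from transient state s. Then h(state 2) = 1 and h(state 4) = 0. By first-step analysis:
h(state 5) = 0.4·h(state 5) + 0.2·1 + 0.3·h(state 3) + 0.1·0
h(state 3) = 0.2·h(state 5) + 0.3·h(state 3) + 0.5·0
Solving: h(state 5) = 0.3889, h(state 3) = 0.1111.
Starting from state 5, the probability is 0.3889.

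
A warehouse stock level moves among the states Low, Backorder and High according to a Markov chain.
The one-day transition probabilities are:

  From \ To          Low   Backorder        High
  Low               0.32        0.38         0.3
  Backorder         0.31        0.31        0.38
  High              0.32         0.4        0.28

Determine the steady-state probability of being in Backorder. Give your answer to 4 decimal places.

Let the stationary distribution be π with π = πP and π_1 + π_2 + π_3 = 1.
π_1 = 0.32·π_1 + 0.31·π_2 + 0.32·π_3
π_2 = 0.38·π_1 + 0.31·π_2 + 0.4·π_3
Solving with the normalization constraint gives π = (0.3164, 0.3612, 0.3224).
So the stationary probability of Backorder is 0.3612.

0.3612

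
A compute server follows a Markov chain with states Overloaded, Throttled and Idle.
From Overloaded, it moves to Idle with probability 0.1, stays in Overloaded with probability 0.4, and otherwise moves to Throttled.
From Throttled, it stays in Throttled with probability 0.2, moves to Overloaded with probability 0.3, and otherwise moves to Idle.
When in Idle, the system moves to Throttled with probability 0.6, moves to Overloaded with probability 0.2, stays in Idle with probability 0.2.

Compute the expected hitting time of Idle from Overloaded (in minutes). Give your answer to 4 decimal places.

3.9394

Let t(s) be the expected number of minutes to first reach Idle from state s, with t(Idle) = 0. Conditioning on the first minute:
t(Overloaded) = 1 + 0.4·t(Overloaded) + 0.5·t(Throttled)
t(Throttled) = 1 + 0.3·t(Overloaded) + 0.2·t(Throttled)
Solving: t(Overloaded) = 3.9394, t(Throttled) = 2.7273.
Expected minutes from Overloaded to Idle: 3.9394.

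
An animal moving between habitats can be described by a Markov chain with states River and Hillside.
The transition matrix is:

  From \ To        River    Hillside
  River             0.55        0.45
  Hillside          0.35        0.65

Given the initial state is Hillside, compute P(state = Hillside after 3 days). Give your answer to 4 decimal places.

0.5660

Propagate the distribution vector 3 days from Hillside.
After 0 days: (0.0000, 1.0000)
After 1 day: (0.3500, 0.6500)
After 2 days: (0.4200, 0.5800)
After 3 days: (0.4340, 0.5660)
P(in Hillside after 3 days) = 0.5660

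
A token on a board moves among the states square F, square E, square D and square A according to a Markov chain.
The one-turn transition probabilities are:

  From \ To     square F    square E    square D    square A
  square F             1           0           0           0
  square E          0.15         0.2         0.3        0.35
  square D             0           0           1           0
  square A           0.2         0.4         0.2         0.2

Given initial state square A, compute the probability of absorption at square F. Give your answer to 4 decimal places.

0.4400

Let h(s) be the probability of absorption at square F starting from transient state s. Then h(square F) = 1 and h(square D) = 0. By first-step analysis:
h(square E) = 0.15·1 + 0.2·h(square E) + 0.3·0 + 0.35·h(square A)
h(square A) = 0.2·1 + 0.4·h(square E) + 0.2·0 + 0.2·h(square A)
Solving: h(square E) = 0.3800, h(square A) = 0.4400.
Starting from square A, the probability is 0.4400.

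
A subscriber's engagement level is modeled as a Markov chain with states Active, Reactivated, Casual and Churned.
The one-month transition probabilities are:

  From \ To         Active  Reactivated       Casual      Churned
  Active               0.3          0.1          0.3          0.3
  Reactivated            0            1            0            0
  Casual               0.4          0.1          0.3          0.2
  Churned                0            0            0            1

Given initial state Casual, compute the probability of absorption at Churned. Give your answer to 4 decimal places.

Let h(s) be the probability of absorption at Churned starting from transient state s. Then h(Churned) = 1 and h(Reactivated) = 0. By first-step analysis:
h(Active) = 0.3·h(Active) + 0.1·0 + 0.3·h(Casual) + 0.3·1
h(Casual) = 0.4·h(Active) + 0.1·0 + 0.3·h(Casual) + 0.2·1
Solving: h(Active) = 0.7297, h(Casual) = 0.7027.
Starting from Casual, the probability is 0.7027.

0.7027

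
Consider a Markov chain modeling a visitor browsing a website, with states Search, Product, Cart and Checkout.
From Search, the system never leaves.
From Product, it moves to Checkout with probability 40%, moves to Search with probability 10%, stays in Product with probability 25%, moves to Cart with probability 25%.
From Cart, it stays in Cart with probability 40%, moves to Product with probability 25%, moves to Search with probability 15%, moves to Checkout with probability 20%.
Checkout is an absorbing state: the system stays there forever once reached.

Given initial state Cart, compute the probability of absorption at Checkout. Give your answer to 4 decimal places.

Let h(s) be the probability of absorption at Checkout starting from transient state s. Then h(Checkout) = 1 and h(Search) = 0. By first-step analysis:
h(Product) = 0.1·0 + 0.25·h(Product) + 0.25·h(Cart) + 0.4·1
h(Cart) = 0.15·0 + 0.25·h(Product) + 0.4·h(Cart) + 0.2·1
Solving: h(Product) = 0.7484, h(Cart) = 0.6452.
Starting from Cart, the probability is 0.6452.

0.6452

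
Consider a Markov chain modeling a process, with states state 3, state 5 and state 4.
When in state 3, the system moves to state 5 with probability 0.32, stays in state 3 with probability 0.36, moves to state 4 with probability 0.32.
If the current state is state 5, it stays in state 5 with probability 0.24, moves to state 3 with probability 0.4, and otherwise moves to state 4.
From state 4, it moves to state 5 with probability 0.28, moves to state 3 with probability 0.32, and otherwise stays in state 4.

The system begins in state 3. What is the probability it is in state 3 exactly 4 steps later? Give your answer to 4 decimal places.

0.3569

Propagate the distribution vector 4 steps from state 3.
After 0 steps: (1.0000, 0.0000, 0.0000)
After 1 step: (0.3600, 0.3200, 0.3200)
After 2 steps: (0.3600, 0.2816, 0.3584)
After 3 steps: (0.3569, 0.2831, 0.3599)
After 4 steps: (0.3569, 0.2830, 0.3601)
P(in state 3 after 4 steps) = 0.3569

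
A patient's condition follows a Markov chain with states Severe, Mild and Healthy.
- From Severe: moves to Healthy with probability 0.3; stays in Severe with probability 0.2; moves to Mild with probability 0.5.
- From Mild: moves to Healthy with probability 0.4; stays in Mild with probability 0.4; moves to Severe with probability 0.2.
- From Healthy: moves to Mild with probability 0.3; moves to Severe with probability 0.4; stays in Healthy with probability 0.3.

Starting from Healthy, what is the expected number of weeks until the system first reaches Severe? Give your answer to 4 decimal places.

3.0000

Let t(s) be the expected number of weeks to first reach Severe from state s, with t(Severe) = 0. Conditioning on the first week:
t(Mild) = 1 + 0.4·t(Mild) + 0.4·t(Healthy)
t(Healthy) = 1 + 0.3·t(Mild) + 0.3·t(Healthy)
Solving: t(Mild) = 3.6667, t(Healthy) = 3.0000.
Expected weeks from Healthy to Severe: 3.0000.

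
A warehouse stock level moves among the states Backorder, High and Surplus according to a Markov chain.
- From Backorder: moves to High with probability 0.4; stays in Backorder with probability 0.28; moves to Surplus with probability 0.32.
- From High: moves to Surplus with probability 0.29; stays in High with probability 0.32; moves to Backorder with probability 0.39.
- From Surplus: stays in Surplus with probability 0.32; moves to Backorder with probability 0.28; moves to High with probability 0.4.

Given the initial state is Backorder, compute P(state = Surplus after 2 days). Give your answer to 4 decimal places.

Sum over the intermediate state after 1 day:
P = P(Backorder→Backorder)·P(Backorder→Surplus) + P(Backorder→High)·P(High→Surplus) + P(Backorder→Surplus)·P(Surplus→Surplus)
  = 0.28×0.32 + 0.4×0.29 + 0.32×0.32
  = 0.0896 + 0.1160 + 0.1024 = 0.3080

0.3080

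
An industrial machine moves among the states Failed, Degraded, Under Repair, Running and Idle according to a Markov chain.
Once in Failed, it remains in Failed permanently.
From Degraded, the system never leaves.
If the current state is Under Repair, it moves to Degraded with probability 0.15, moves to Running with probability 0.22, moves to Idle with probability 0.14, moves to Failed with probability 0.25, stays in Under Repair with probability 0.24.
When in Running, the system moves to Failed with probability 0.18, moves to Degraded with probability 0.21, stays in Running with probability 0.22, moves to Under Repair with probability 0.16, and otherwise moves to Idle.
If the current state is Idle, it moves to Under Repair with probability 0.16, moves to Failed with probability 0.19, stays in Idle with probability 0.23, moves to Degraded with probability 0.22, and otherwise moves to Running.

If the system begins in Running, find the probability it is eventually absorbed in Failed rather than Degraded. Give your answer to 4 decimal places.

Let h(s) be the probability of absorption at Failed starting from transient state s. Then h(Failed) = 1 and h(Degraded) = 0. By first-step analysis:
h(Under Repair) = 0.25·1 + 0.15·0 + 0.24·h(Under Repair) + 0.22·h(Running) + 0.14·h(Idle)
h(Running) = 0.18·1 + 0.21·0 + 0.16·h(Under Repair) + 0.22·h(Running) + 0.23·h(Idle)
h(Idle) = 0.19·1 + 0.22·0 + 0.16·h(Under Repair) + 0.2·h(Running) + 0.23·h(Idle)
Solving: h(Under Repair) = 0.5614, h(Running) = 0.4907, h(Idle) = 0.4909.
Starting from Running, the probability is 0.4907.

0.4907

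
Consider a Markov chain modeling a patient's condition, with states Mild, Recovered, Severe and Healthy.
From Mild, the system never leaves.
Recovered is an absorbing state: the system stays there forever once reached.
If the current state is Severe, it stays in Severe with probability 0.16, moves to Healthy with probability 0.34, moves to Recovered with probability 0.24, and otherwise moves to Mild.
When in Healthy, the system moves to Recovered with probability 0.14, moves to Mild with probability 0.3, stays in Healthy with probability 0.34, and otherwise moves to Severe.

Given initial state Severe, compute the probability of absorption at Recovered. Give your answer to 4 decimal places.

Let h(s) be the probability of absorption at Recovered starting from transient state s. Then h(Recovered) = 1 and h(Mild) = 0. By first-step analysis:
h(Severe) = 0.26·0 + 0.24·1 + 0.16·h(Severe) + 0.34·h(Healthy)
h(Healthy) = 0.3·0 + 0.14·1 + 0.22·h(Severe) + 0.34·h(Healthy)
Solving: h(Severe) = 0.4295, h(Healthy) = 0.3553.
Starting from Severe, the probability is 0.4295.

0.4295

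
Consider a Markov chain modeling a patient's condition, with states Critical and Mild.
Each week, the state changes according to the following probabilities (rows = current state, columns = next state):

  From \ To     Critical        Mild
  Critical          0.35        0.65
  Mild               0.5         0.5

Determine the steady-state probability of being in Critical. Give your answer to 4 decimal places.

0.4348

Let the stationary distribution be π with π = πP and π_1 + π_2 = 1.
π_1 = 0.35·π_1 + 0.5·π_2
Solving with the normalization constraint gives π = (0.4348, 0.5652).
So the stationary probability of Critical is 0.4348.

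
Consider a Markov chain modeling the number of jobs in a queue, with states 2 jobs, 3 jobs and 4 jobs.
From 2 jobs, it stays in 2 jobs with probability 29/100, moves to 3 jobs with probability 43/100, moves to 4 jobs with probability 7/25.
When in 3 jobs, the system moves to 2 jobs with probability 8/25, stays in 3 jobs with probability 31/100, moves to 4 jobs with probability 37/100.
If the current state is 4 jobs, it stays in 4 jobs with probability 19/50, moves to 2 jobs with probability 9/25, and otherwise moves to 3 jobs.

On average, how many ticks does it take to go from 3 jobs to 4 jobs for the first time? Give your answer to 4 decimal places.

Let t(s) be the expected number of ticks to first reach 4 jobs from state s, with t(4 jobs) = 0. Conditioning on the first tick:
t(2 jobs) = 1 + 0.29·t(2 jobs) + 0.43·t(3 jobs)
t(3 jobs) = 1 + 0.32·t(2 jobs) + 0.31·t(3 jobs)
Solving: t(2 jobs) = 3.1791, t(3 jobs) = 2.9236.
Expected ticks from 3 jobs to 4 jobs: 2.9236.

2.9236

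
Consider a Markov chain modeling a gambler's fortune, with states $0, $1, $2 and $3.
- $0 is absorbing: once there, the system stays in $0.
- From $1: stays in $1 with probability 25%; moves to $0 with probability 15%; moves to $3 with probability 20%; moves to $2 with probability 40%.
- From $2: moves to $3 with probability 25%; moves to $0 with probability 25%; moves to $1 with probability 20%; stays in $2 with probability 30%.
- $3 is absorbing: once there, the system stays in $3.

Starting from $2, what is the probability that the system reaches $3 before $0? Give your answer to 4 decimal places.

0.5112

Let h(s) be the probability of absorption at $3 starting from transient state s. Then h($3) = 1 and h($0) = 0. By first-step analysis:
h($1) = 0.15·0 + 0.25·h($1) + 0.4·h($2) + 0.2·1
h($2) = 0.25·0 + 0.2·h($1) + 0.3·h($2) + 0.25·1
Solving: h($1) = 0.5393, h($2) = 0.5112.
Starting from $2, the probability is 0.5112.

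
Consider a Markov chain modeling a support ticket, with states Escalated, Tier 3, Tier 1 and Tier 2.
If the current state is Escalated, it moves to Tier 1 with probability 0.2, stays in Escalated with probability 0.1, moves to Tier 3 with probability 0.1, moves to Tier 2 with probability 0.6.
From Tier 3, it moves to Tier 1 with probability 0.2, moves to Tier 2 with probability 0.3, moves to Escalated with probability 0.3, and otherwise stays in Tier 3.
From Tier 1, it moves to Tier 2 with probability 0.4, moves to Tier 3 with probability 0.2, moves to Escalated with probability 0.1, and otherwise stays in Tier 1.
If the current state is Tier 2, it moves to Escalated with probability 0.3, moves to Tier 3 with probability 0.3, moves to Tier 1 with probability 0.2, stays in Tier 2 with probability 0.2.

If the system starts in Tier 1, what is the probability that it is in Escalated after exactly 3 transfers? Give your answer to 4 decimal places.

0.2100

Propagate the distribution vector 3 transfers from Tier 1.
After 0 transfers: (0.0000, 0.0000, 1.0000, 0.0000)
After 1 transfer: (0.1000, 0.2000, 0.3000, 0.4000)
After 2 transfers: (0.2200, 0.2300, 0.2300, 0.3200)
After 3 transfers: (0.2100, 0.2100, 0.2230, 0.3570)
P(in Escalated after 3 transfers) = 0.2100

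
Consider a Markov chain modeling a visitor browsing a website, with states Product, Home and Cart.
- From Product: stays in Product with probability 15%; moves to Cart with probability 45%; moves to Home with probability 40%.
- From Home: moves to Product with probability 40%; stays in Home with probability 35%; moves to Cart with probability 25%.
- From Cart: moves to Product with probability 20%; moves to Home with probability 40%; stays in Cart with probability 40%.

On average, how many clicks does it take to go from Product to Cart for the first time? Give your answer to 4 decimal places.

2.6752

Let t(s) be the expected number of clicks to first reach Cart from state s, with t(Cart) = 0. Conditioning on the first click:
t(Product) = 1 + 0.15·t(Product) + 0.4·t(Home)
t(Home) = 1 + 0.4·t(Product) + 0.35·t(Home)
Solving: t(Product) = 2.6752, t(Home) = 3.1847.
Expected clicks from Product to Cart: 2.6752.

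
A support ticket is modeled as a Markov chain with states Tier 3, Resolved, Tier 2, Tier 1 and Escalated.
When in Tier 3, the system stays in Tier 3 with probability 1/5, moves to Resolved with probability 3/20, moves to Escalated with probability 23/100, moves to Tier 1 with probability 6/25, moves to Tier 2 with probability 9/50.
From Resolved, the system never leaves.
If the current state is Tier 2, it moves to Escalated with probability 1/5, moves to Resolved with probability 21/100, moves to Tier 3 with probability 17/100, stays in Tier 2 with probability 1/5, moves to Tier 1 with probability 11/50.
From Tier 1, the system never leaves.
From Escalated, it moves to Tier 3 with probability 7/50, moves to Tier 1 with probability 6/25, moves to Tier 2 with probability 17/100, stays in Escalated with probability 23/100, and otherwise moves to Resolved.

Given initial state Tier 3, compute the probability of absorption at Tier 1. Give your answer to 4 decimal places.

Let h(s) be the probability of absorption at Tier 1 starting from transient state s. Then h(Tier 1) = 1 and h(Resolved) = 0. By first-step analysis:
h(Tier 3) = 0.2·h(Tier 3) + 0.15·0 + 0.18·h(Tier 2) + 0.24·1 + 0.23·h(Escalated)
h(Tier 2) = 0.17·h(Tier 3) + 0.21·0 + 0.2·h(Tier 2) + 0.22·1 + 0.2·h(Escalated)
h(Escalated) = 0.14·h(Tier 3) + 0.22·0 + 0.17·h(Tier 2) + 0.24·1 + 0.23·h(Escalated)
Solving: h(Tier 3) = 0.5724, h(Tier 2) = 0.5298, h(Escalated) = 0.5327.
Starting from Tier 3, the probability is 0.5724.

0.5724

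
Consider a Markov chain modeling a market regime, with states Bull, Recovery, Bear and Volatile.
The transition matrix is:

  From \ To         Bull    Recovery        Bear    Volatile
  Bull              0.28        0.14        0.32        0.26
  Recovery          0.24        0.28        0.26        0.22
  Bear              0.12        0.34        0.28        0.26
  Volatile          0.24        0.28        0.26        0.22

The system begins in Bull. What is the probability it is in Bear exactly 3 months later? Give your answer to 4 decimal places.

0.2784

Propagate the distribution vector 3 months from Bull.
After 0 months: (1.0000, 0.0000, 0.0000, 0.0000)
After 1 month: (0.2800, 0.1400, 0.3200, 0.2600)
After 2 months: (0.2128, 0.2600, 0.2832, 0.2440)
After 3 months: (0.2145, 0.2672, 0.2784, 0.2398)
P(in Bear after 3 months) = 0.2784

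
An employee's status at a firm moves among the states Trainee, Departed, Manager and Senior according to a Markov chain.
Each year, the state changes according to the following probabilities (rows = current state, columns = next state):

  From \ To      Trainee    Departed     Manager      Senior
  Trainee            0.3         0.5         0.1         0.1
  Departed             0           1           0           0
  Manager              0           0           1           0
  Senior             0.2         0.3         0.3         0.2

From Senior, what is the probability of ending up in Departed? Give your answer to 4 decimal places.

Let h(s) be the probability of absorption at Departed starting from transient state s. Then h(Departed) = 1 and h(Manager) = 0. By first-step analysis:
h(Trainee) = 0.3·h(Trainee) + 0.5·1 + 0.1·0 + 0.1·h(Senior)
h(Senior) = 0.2·h(Trainee) + 0.3·1 + 0.3·0 + 0.2·h(Senior)
Solving: h(Trainee) = 0.7963, h(Senior) = 0.5741.
Starting from Senior, the probability is 0.5741.

0.5741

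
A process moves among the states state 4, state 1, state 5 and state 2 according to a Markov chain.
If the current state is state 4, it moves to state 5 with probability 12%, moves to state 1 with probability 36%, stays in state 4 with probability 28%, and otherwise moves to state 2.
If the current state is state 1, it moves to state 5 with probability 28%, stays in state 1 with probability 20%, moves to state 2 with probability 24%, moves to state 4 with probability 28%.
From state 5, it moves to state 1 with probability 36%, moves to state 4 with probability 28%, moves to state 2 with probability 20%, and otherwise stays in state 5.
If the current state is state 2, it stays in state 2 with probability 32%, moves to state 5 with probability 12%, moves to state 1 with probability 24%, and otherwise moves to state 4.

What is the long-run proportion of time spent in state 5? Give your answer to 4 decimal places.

Let the stationary distribution be π with π = πP and π_1 + π_2 + π_3 + π_4 = 1.
π_1 = 0.28·π_1 + 0.28·π_2 + 0.28·π_3 + 0.32·π_4
π_2 = 0.36·π_1 + 0.2·π_2 + 0.36·π_3 + 0.24·π_4
π_3 = 0.12·π_1 + 0.28·π_2 + 0.16·π_3 + 0.12·π_4
Solving with the normalization constraint gives π = (0.2901, 0.2841, 0.1724, 0.2534).
So the stationary probability of state 5 is 0.1724.

0.1724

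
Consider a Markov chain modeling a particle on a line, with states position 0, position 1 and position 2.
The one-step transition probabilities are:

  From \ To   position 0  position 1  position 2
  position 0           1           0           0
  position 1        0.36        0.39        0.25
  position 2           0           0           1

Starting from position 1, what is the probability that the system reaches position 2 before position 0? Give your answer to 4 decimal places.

0.4098

Let h(s) be the probability of absorption at position 2 starting from transient state s. Then h(position 2) = 1 and h(position 0) = 0. By first-step analysis:
h(position 1) = 0.36·0 + 0.39·h(position 1) + 0.25·1
Solving: h(position 1) = 0.4098.
Starting from position 1, the probability is 0.4098.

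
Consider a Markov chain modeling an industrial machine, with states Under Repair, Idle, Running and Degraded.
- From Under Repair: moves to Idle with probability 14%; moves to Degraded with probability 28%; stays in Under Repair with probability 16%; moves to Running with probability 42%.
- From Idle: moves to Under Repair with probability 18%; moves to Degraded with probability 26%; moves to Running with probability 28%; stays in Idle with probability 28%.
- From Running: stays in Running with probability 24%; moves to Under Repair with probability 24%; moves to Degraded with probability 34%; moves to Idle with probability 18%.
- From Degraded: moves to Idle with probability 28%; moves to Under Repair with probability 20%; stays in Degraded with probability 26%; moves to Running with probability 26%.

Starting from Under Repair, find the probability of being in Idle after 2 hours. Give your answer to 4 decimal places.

Propagate the distribution vector 2 hours from Under Repair.
After 0 hours: (1.0000, 0.0000, 0.0000, 0.0000)
After 1 hour: (0.1600, 0.1400, 0.4200, 0.2800)
After 2 hours: (0.2076, 0.2156, 0.2800, 0.2968)
P(in Idle after 2 hours) = 0.2156

0.2156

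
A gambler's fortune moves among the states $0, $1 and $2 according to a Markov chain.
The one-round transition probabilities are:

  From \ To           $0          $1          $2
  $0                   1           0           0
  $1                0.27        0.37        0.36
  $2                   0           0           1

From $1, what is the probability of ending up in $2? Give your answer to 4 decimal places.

0.5714

Let h(s) be the probability of absorption at $2 starting from transient state s. Then h($2) = 1 and h($0) = 0. By first-step analysis:
h($1) = 0.27·0 + 0.37·h($1) + 0.36·1
Solving: h($1) = 0.5714.
Starting from $1, the probability is 0.5714.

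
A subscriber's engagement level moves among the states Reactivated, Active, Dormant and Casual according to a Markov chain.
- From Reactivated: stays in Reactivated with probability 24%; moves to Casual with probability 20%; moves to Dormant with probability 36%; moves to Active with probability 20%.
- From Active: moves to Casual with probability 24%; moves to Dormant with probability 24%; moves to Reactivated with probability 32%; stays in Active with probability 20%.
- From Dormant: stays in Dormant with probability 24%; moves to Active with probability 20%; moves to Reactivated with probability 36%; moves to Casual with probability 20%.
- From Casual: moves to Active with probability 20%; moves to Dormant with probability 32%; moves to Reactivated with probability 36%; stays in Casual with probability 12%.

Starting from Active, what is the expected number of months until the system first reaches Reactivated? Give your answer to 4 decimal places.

Let t(s) be the expected number of months to first reach Reactivated from state s, with t(Reactivated) = 0. Conditioning on the first month:
t(Active) = 1 + 0.2·t(Active) + 0.24·t(Dormant) + 0.24·t(Casual)
t(Dormant) = 1 + 0.2·t(Active) + 0.24·t(Dormant) + 0.2·t(Casual)
t(Casual) = 1 + 0.2·t(Active) + 0.32·t(Dormant) + 0.12·t(Casual)
Solving: t(Active) = 2.9545, t(Dormant) = 2.8409, t(Casual) = 2.8409.
Expected months from Active to Reactivated: 2.9545.

2.9545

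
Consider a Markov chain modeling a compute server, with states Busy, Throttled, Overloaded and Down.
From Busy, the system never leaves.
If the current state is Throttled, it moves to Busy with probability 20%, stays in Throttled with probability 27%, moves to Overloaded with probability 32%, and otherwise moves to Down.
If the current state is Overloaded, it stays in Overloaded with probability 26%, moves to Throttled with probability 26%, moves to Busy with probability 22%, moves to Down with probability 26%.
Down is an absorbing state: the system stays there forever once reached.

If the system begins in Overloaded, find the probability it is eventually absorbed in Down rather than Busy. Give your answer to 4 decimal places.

0.5348

Let h(s) be the probability of absorption at Down starting from transient state s. Then h(Down) = 1 and h(Busy) = 0. By first-step analysis:
h(Throttled) = 0.2·0 + 0.27·h(Throttled) + 0.32·h(Overloaded) + 0.21·1
h(Overloaded) = 0.22·0 + 0.26·h(Throttled) + 0.26·h(Overloaded) + 0.26·1
Solving: h(Throttled) = 0.5221, h(Overloaded) = 0.5348.
Starting from Overloaded, the probability is 0.5348.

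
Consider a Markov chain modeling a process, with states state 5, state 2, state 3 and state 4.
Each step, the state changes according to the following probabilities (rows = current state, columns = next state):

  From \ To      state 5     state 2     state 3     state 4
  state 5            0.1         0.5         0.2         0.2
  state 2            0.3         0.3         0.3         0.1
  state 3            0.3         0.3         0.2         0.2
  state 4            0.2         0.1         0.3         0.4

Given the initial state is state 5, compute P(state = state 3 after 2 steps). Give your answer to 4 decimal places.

0.2700

Propagate the distribution vector 2 steps from state 5.
After 0 steps: (1.0000, 0.0000, 0.0000, 0.0000)
After 1 step: (0.1000, 0.5000, 0.2000, 0.2000)
After 2 steps: (0.2600, 0.2800, 0.2700, 0.1900)
P(in state 3 after 2 steps) = 0.2700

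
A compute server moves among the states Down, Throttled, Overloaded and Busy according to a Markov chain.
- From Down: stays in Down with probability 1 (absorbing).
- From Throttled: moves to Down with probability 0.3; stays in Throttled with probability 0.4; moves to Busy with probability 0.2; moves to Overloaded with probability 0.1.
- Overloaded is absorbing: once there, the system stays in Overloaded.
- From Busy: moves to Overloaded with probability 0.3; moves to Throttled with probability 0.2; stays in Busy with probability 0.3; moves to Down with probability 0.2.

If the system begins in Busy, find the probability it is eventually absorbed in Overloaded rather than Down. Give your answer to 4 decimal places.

Let h(s) be the probability of absorption at Overloaded starting from transient state s. Then h(Overloaded) = 1 and h(Down) = 0. By first-step analysis:
h(Throttled) = 0.3·0 + 0.4·h(Throttled) + 0.1·1 + 0.2·h(Busy)
h(Busy) = 0.2·0 + 0.2·h(Throttled) + 0.3·1 + 0.3·h(Busy)
Solving: h(Throttled) = 0.3421, h(Busy) = 0.5263.
Starting from Busy, the probability is 0.5263.

0.5263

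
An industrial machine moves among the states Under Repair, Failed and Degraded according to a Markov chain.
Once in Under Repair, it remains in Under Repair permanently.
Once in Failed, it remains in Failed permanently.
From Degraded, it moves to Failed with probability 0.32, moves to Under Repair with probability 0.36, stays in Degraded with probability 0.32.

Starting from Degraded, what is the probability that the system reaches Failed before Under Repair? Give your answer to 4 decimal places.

0.4706

Let h(s) be the probability of absorption at Failed starting from transient state s. Then h(Failed) = 1 and h(Under Repair) = 0. By first-step analysis:
h(Degraded) = 0.36·0 + 0.32·1 + 0.32·h(Degraded)
Solving: h(Degraded) = 0.4706.
Starting from Degraded, the probability is 0.4706.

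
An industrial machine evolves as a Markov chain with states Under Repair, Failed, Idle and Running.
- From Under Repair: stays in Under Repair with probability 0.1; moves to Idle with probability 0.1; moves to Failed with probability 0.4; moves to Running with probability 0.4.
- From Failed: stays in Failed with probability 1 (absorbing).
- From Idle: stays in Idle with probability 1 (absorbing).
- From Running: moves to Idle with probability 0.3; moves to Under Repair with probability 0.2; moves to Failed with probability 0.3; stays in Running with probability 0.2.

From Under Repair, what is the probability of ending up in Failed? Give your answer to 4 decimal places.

Let h(s) be the probability of absorption at Failed starting from transient state s. Then h(Failed) = 1 and h(Idle) = 0. By first-step analysis:
h(Under Repair) = 0.1·h(Under Repair) + 0.4·1 + 0.1·0 + 0.4·h(Running)
h(Running) = 0.2·h(Under Repair) + 0.3·1 + 0.3·0 + 0.2·h(Running)
Solving: h(Under Repair) = 0.6875, h(Running) = 0.5469.
Starting from Under Repair, the probability is 0.6875.

0.6875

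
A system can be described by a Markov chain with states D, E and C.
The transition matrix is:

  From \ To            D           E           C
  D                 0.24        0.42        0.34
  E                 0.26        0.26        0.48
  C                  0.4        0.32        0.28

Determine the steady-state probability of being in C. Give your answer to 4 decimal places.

0.3644

Let the stationary distribution be π with π = πP and π_1 + π_2 + π_3 = 1.
π_1 = 0.24·π_1 + 0.26·π_2 + 0.4·π_3
π_2 = 0.42·π_1 + 0.26·π_2 + 0.32·π_3
Solving with the normalization constraint gives π = (0.3049, 0.3307, 0.3644).
So the stationary probability of C is 0.3644.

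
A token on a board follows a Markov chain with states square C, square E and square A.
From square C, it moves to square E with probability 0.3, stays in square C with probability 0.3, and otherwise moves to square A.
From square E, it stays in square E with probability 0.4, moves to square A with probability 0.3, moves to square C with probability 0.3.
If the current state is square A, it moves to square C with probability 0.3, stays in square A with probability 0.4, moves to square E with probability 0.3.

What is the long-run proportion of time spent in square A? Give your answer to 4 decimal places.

Let the stationary distribution be π with π = πP and π_1 + π_2 + π_3 = 1.
π_1 = 0.3·π_1 + 0.3·π_2 + 0.3·π_3
π_2 = 0.3·π_1 + 0.4·π_2 + 0.3·π_3
Solving with the normalization constraint gives π = (0.3000, 0.3333, 0.3667).
So the stationary probability of square A is 0.3667.

0.3667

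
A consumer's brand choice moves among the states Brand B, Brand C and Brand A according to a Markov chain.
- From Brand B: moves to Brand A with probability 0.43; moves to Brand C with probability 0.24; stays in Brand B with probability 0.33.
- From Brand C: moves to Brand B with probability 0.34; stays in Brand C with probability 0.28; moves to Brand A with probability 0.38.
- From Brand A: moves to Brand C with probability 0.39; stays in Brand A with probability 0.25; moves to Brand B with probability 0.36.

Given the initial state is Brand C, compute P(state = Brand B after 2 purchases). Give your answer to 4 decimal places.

0.3442

Sum over the intermediate state after 1 purchase:
P = P(Brand C→Brand B)·P(Brand B→Brand B) + P(Brand C→Brand C)·P(Brand C→Brand B) + P(Brand C→Brand A)·P(Brand A→Brand B)
  = 0.34×0.33 + 0.28×0.34 + 0.38×0.36
  = 0.1122 + 0.0952 + 0.1368 = 0.3442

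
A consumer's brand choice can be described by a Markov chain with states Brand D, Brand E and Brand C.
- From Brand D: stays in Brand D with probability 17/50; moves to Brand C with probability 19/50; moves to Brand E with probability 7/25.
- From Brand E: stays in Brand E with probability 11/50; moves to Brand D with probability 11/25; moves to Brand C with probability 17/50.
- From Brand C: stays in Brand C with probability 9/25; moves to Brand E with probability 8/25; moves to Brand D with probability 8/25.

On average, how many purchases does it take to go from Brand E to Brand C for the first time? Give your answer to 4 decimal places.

2.8090

Let t(s) be the expected number of purchases to first reach Brand C from state s, with t(Brand C) = 0. Conditioning on the first purchase:
t(Brand D) = 1 + 0.34·t(Brand D) + 0.28·t(Brand E)
t(Brand E) = 1 + 0.44·t(Brand D) + 0.22·t(Brand E)
Solving: t(Brand D) = 2.7068, t(Brand E) = 2.8090.
Expected purchases from Brand E to Brand C: 2.8090.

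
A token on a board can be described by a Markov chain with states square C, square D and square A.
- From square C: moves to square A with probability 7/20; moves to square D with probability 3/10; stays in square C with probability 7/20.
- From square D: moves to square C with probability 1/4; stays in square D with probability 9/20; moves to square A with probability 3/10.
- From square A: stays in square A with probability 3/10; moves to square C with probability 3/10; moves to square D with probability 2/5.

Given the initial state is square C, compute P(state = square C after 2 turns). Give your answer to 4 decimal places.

Sum over the intermediate state after 1 turn:
P = P(square C→square C)·P(square C→square C) + P(square C→square D)·P(square D→square C) + P(square C→square A)·P(square A→square C)
  = 0.35×0.35 + 0.3×0.25 + 0.35×0.3
  = 0.1225 + 0.0750 + 0.1050 = 0.3025

0.3025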